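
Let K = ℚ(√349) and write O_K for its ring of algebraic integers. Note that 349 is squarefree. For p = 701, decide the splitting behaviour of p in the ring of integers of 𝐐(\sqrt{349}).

split — (701) = 𝔭₁𝔭₂ with 𝔭₁ ≠ 𝔭₂

349 mod 4 = 1, hence disc K = 349 and O_K = ℤ[(1+√349)/2].
Since gcd(701, 349) = 1 the prime 701 does not ramify.
Compute (349/701) via Euler: 349^((701-1)/2) mod 701 = 1, so (349/701) = 1.
(349/701) = 1, so 701 splits.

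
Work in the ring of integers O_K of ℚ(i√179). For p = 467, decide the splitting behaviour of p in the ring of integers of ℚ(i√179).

p is inert

d = -179 ≡ 1 (mod 4), so O_K = ℤ[(1+√-179)/2] and disc(K) = d = -179.
Since gcd(467, -179) = 1 the prime 467 does not ramify.
Legendre symbol by Euler's criterion: (-179/467) ≡ (-179)^233 ≡ 466 (mod 467), i.e. (-179/467) = -1.
Legendre symbol -1 ⇒ 467 is inert.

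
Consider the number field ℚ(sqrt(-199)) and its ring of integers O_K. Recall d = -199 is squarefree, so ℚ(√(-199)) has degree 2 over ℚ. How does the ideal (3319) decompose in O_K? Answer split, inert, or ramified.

inert — (3319) stays prime in O_K

d = -199 ≡ 1 (mod 4), so O_K = ℤ[(1+√-199)/2] and disc(K) = d = -199.
disc(K) = -199 is not divisible by 3319; 3319 is unramified.
Legendre symbol by Euler's criterion: (-199/3319) ≡ (-199)^1659 ≡ 3318 (mod 3319), i.e. (-199/3319) = -1.
d is a non-residue mod p, hence 3319 remains inert in O_K.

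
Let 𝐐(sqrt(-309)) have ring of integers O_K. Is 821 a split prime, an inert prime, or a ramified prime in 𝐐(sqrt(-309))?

Since -309 ≢ 1 mod 4, the ring of integers is ℤ[√-309] with discriminant 4·(-309) = -1236.
disc(K) = -1236 is not divisible by 821; 821 is unramified.
Euler's criterion: (-309)^410 mod 821 = 820. Thus (-309|821) = -1.
(-309/821) = -1, so 821 is inert.

821 remains inert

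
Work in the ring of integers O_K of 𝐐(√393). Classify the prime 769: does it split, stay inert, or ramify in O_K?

Since 393 ≡ 1 mod 4, the ring of integers is ℤ[(1+√393)/2] with discriminant 393.
Since gcd(769, 393) = 1 the prime 769 does not ramify.
Legendre symbol by Euler's criterion: (393/769) ≡ 393^384 ≡ 1 (mod 769), i.e. (393/769) = 1.
d is a quadratic residue mod p, hence 769 splits in O_K.

p splits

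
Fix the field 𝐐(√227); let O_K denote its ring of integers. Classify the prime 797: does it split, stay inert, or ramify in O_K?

227 mod 4 = 3, hence disc K = 4·227 = 908 and O_K = ℤ[√227].
797 ∤ 908, so 797 is unramified.
Legendre symbol by Euler's criterion: (227/797) ≡ 227^398 ≡ 1 (mod 797), i.e. (227/797) = 1.
Legendre symbol 1 ⇒ 797 is split.

797 splits in O_K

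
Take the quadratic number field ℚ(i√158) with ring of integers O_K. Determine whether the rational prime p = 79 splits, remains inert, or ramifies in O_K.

d = -158 ≡ 2 (mod 4), so O_K = ℤ[√-158] and disc(K) = 4d = -632.
disc(K) = -632 = 79·(-8), so p = 79 is ramified.

p ramifies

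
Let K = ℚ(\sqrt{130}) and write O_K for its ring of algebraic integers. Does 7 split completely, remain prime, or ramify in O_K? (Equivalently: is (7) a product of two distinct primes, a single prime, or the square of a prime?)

7 splits in O_K

130 mod 4 = 2, hence disc K = 4·130 = 520 and O_K = ℤ[√130].
7 ∤ 520, so 7 is unramified.
Compute (130/7) via Euler: 4^((7-1)/2) mod 7 = 1, so (130/7) = 1.
d is a quadratic residue mod p, hence 7 splits in O_K.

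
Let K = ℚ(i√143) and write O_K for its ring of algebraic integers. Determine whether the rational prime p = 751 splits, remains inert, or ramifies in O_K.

p splits

Since -143 ≡ 1 mod 4, the ring of integers is ℤ[(1+√-143)/2] with discriminant -143.
disc(K) = -143 is not divisible by 751; 751 is unramified.
Euler's criterion: (-143)^375 mod 751 = 1. Thus (-143|751) = 1.
Legendre symbol 1 ⇒ 751 is split.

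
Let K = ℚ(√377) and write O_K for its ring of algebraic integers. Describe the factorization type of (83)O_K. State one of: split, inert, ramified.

inert — (83) stays prime in O_K

377 mod 4 = 1, hence disc K = 377 and O_K = ℤ[(1+√377)/2].
Since gcd(83, 377) = 1 the prime 83 does not ramify.
Euler's criterion: 377^41 mod 83 = 82. Thus (377|83) = -1.
(377/83) = -1, so 83 is inert.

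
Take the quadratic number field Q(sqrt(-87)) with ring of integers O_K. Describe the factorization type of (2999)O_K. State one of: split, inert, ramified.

2999 splits in O_K

d = -87 ≡ 1 (mod 4), so O_K = ℤ[(1+√-87)/2] and disc(K) = d = -87.
Since gcd(2999, -87) = 1 the prime 2999 does not ramify.
Legendre symbol by Euler's criterion: (-87/2999) ≡ (-87)^1499 ≡ 1 (mod 2999), i.e. (-87/2999) = 1.
d is a quadratic residue mod p, hence 2999 splits in O_K.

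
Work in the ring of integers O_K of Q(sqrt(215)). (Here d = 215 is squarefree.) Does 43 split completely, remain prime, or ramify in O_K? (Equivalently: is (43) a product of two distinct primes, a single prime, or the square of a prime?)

Since 215 ≢ 1 mod 4, the ring of integers is ℤ[√215] with discriminant 4·215 = 860.
disc(K) = 860 = 43·20, so p = 43 is ramified.

ramified — (43) = 𝔭²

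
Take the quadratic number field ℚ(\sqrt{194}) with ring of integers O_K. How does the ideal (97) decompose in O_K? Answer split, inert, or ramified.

ramified

d = 194 ≡ 2 (mod 4), so O_K = ℤ[√194] and disc(K) = 4d = 776.
disc(K) = 776 = 97·8, so p = 97 is ramified.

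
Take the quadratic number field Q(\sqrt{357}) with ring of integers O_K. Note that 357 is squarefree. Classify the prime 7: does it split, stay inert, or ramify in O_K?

ramified

d = 357 ≡ 1 (mod 4), so O_K = ℤ[(1+√357)/2] and disc(K) = d = 357.
7 divides disc(K) = 357, so 7 ramifies.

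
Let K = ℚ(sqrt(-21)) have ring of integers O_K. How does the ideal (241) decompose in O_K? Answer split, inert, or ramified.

inert — (241) stays prime in O_K

d = -21 ≡ 3 (mod 4), so O_K = ℤ[√-21] and disc(K) = 4d = -84.
241 ∤ -84, so 241 is unramified.
Euler's criterion: (-21)^120 mod 241 = 240. Thus (-21|241) = -1.
(-21/241) = -1, so 241 is inert.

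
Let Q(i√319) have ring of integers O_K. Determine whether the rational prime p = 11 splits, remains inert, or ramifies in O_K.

ramified

-319 mod 4 = 1, hence disc K = -319 and O_K = ℤ[(1+√-319)/2].
11 divides disc(K) = -319, so 11 ramifies.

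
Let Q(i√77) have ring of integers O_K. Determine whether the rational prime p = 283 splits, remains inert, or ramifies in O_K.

Since -77 ≢ 1 mod 4, the ring of integers is ℤ[√-77] with discriminant 4·(-77) = -308.
Since gcd(283, -308) = 1 the prime 283 does not ramify.
(-77/283) = 206^141 mod 283 = 282, giving Legendre symbol -1.
d is a non-residue mod p, hence 283 remains inert in O_K.

inert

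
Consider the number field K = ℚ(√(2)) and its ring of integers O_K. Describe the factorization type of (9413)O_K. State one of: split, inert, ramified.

Since 2 ≢ 1 mod 4, the ring of integers is ℤ[√2] with discriminant 4·2 = 8.
disc(K) = 8 is not divisible by 9413; 9413 is unramified.
(2/9413) = 2^4706 mod 9413 = 9412, giving Legendre symbol -1.
(2/9413) = -1, so 9413 is inert.

inert — (9413) stays prime in O_K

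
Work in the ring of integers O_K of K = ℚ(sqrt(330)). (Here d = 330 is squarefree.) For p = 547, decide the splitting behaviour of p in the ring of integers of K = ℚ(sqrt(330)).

d = 330 ≡ 2 (mod 4), so O_K = ℤ[√330] and disc(K) = 4d = 1320.
547 ∤ 1320, so 547 is unramified.
(330/547) = 330^273 mod 547 = 546, giving Legendre symbol -1.
(330/547) = -1, so 547 is inert.

remains prime (inert)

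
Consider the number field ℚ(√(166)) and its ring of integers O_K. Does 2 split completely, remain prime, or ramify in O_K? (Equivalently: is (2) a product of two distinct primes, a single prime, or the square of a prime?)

2 is ramified

166 mod 4 = 2, hence disc K = 4·166 = 664 and O_K = ℤ[√166].
Ramification test: 2 | 664. The prime 2 ramifies in K.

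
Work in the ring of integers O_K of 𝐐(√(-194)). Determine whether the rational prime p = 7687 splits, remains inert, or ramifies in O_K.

Since -194 ≢ 1 mod 4, the ring of integers is ℤ[√-194] with discriminant 4·(-194) = -776.
7687 ∤ -776, so 7687 is unramified.
Compute (-194/7687) via Euler: 7493^((7687-1)/2) mod 7687 = 7686, so (-194/7687) = -1.
Legendre symbol -1 ⇒ 7687 is inert.

7687 remains inert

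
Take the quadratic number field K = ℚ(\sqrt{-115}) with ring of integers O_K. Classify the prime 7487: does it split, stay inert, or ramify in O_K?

remains prime (inert)

-115 mod 4 = 1, hence disc K = -115 and O_K = ℤ[(1+√-115)/2].
disc(K) = -115 is not divisible by 7487; 7487 is unramified.
Compute (-115/7487) via Euler: 7372^((7487-1)/2) mod 7487 = 7486, so (-115/7487) = -1.
(-115/7487) = -1, so 7487 is inert.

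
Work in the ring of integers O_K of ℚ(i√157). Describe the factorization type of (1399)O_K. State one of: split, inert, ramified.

-157 mod 4 = 3, hence disc K = 4·(-157) = -628 and O_K = ℤ[√-157].
1399 ∤ -628, so 1399 is unramified.
Euler's criterion: (-157)^699 mod 1399 = 1398. Thus (-157|1399) = -1.
(-157/1399) = -1, so 1399 is inert.

inert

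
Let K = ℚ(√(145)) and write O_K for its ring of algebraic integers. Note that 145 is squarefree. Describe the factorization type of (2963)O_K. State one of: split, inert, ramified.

145 mod 4 = 1, hence disc K = 145 and O_K = ℤ[(1+√145)/2].
2963 ∤ 145, so 2963 is unramified.
Compute (145/2963) via Euler: 145^((2963-1)/2) mod 2963 = 2962, so (145/2963) = -1.
Legendre symbol -1 ⇒ 2963 is inert.

remains prime (inert)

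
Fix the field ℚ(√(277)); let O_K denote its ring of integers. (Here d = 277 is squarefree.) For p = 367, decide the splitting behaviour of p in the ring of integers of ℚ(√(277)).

Since 277 ≡ 1 mod 4, the ring of integers is ℤ[(1+√277)/2] with discriminant 277.
disc(K) = 277 is not divisible by 367; 367 is unramified.
Legendre symbol by Euler's criterion: (277/367) ≡ 277^183 ≡ 1 (mod 367), i.e. (277/367) = 1.
d is a quadratic residue mod p, hence 367 splits in O_K.

split — (367) = 𝔭₁𝔭₂ with 𝔭₁ ≠ 𝔭₂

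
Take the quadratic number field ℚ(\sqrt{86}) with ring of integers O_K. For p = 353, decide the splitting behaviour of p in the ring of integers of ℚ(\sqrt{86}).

353 splits in O_K

d = 86 ≡ 2 (mod 4), so O_K = ℤ[√86] and disc(K) = 4d = 344.
353 ∤ 344, so 353 is unramified.
Compute (86/353) via Euler: 86^((353-1)/2) mod 353 = 1, so (86/353) = 1.
Legendre symbol 1 ⇒ 353 is split.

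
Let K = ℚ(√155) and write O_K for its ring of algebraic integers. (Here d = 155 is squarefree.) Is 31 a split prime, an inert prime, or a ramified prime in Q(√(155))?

155 mod 4 = 3, hence disc K = 4·155 = 620 and O_K = ℤ[√155].
Ramification test: 31 | 620. The prime 31 ramifies in K.

ramified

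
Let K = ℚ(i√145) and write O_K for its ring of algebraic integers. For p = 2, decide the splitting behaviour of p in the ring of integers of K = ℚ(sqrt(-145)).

ramified

-145 mod 4 = 3, hence disc K = 4·(-145) = -580 and O_K = ℤ[√-145].
disc(K) = -580 = 2·(-290), so p = 2 is ramified.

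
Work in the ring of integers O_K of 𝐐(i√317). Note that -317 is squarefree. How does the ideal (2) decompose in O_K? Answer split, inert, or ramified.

p ramifies

d = -317 ≡ 3 (mod 4), so O_K = ℤ[√-317] and disc(K) = 4d = -1268.
disc(K) = -1268 = 2·(-634), so p = 2 is ramified.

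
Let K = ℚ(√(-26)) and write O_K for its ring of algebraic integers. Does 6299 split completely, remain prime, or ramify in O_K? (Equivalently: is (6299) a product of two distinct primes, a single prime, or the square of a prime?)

inert

d = -26 ≡ 2 (mod 4), so O_K = ℤ[√-26] and disc(K) = 4d = -104.
6299 ∤ -104, so 6299 is unramified.
Euler's criterion: (-26)^3149 mod 6299 = 6298. Thus (-26|6299) = -1.
d is a non-residue mod p, hence 6299 remains inert in O_K.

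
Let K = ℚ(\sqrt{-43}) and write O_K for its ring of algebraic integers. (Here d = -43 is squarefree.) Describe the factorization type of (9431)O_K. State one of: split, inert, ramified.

-43 mod 4 = 1, hence disc K = -43 and O_K = ℤ[(1+√-43)/2].
Since gcd(9431, -43) = 1 the prime 9431 does not ramify.
Legendre symbol by Euler's criterion: (-43/9431) ≡ (-43)^4715 ≡ 1 (mod 9431), i.e. (-43/9431) = 1.
(-43/9431) = 1, so 9431 splits.

p splits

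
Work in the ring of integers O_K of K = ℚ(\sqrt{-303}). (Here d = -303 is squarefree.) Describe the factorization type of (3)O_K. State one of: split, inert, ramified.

3 is ramified

Since -303 ≡ 1 mod 4, the ring of integers is ℤ[(1+√-303)/2] with discriminant -303.
disc(K) = -303 = 3·(-101), so p = 3 is ramified.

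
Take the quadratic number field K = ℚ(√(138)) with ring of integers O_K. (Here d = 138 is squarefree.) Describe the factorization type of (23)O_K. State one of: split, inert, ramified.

138 mod 4 = 2, hence disc K = 4·138 = 552 and O_K = ℤ[√138].
Ramification test: 23 | 552. The prime 23 ramifies in K.

ramifies in O_K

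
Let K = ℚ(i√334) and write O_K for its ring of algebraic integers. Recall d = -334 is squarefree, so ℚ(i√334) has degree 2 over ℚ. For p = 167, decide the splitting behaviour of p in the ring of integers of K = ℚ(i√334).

ramified

-334 mod 4 = 2, hence disc K = 4·(-334) = -1336 and O_K = ℤ[√-334].
167 divides disc(K) = -1336, so 167 ramifies.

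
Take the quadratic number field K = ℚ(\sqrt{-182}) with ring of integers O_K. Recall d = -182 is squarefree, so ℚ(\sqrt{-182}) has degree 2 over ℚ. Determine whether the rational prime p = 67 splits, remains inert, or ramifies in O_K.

split

-182 mod 4 = 2, hence disc K = 4·(-182) = -728 and O_K = ℤ[√-182].
67 ∤ -728, so 67 is unramified.
Legendre symbol by Euler's criterion: (-182/67) ≡ (-182)^33 ≡ 1 (mod 67), i.e. (-182/67) = 1.
(-182/67) = 1, so 67 splits.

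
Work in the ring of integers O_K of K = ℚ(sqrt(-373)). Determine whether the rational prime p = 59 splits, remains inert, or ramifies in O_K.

d = -373 ≡ 3 (mod 4), so O_K = ℤ[√-373] and disc(K) = 4d = -1492.
59 ∤ -1492, so 59 is unramified.
(-373/59) = 40^29 mod 59 = 58, giving Legendre symbol -1.
(-373/59) = -1, so 59 is inert.

inert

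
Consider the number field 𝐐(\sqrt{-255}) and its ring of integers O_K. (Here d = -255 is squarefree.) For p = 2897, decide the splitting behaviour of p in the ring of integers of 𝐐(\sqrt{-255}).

d = -255 ≡ 1 (mod 4), so O_K = ℤ[(1+√-255)/2] and disc(K) = d = -255.
Since gcd(2897, -255) = 1 the prime 2897 does not ramify.
(-255/2897) = 2642^1448 mod 2897 = 2896, giving Legendre symbol -1.
Legendre symbol -1 ⇒ 2897 is inert.

inert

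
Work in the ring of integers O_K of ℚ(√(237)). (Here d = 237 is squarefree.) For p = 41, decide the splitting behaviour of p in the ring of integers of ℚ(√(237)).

237 mod 4 = 1, hence disc K = 237 and O_K = ℤ[(1+√237)/2].
Since gcd(41, 237) = 1 the prime 41 does not ramify.
Euler's criterion: 237^20 mod 41 = 1. Thus (237|41) = 1.
d is a quadratic residue mod p, hence 41 splits in O_K.

41 splits in O_K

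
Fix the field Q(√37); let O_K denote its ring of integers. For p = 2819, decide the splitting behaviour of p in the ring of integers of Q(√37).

splits completely

Since 37 ≡ 1 mod 4, the ring of integers is ℤ[(1+√37)/2] with discriminant 37.
disc(K) = 37 is not divisible by 2819; 2819 is unramified.
(37/2819) = 37^1409 mod 2819 = 1, giving Legendre symbol 1.
Legendre symbol 1 ⇒ 2819 is split.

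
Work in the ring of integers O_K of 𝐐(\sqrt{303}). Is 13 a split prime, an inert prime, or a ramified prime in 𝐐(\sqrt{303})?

303 mod 4 = 3, hence disc K = 4·303 = 1212 and O_K = ℤ[√303].
disc(K) = 1212 is not divisible by 13; 13 is unramified.
Euler's criterion: 303^6 mod 13 = 1. Thus (303|13) = 1.
Legendre symbol 1 ⇒ 13 is split.

splits completely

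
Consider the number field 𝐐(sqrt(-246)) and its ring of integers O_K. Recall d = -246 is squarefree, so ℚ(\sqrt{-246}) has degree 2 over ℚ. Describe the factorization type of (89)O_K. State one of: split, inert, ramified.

split — (89) = 𝔭₁𝔭₂ with 𝔭₁ ≠ 𝔭₂

d = -246 ≡ 2 (mod 4), so O_K = ℤ[√-246] and disc(K) = 4d = -984.
disc(K) = -984 is not divisible by 89; 89 is unramified.
Euler's criterion: (-246)^44 mod 89 = 1. Thus (-246|89) = 1.
Legendre symbol 1 ⇒ 89 is split.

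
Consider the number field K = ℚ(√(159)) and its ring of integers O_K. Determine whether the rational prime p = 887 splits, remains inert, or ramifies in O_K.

p is inert

d = 159 ≡ 3 (mod 4), so O_K = ℤ[√159] and disc(K) = 4d = 636.
Since gcd(887, 636) = 1 the prime 887 does not ramify.
Legendre symbol by Euler's criterion: (159/887) ≡ 159^443 ≡ 886 (mod 887), i.e. (159/887) = -1.
(159/887) = -1, so 887 is inert.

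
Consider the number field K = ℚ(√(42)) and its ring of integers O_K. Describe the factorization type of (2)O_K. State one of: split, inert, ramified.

Since 42 ≢ 1 mod 4, the ring of integers is ℤ[√42] with discriminant 4·42 = 168.
Ramification test: 2 | 168. The prime 2 ramifies in K.

ramified — (2) = 𝔭²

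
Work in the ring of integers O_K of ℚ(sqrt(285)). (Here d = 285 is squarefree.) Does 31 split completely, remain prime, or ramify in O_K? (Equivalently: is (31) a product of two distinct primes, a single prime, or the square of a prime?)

Since 285 ≡ 1 mod 4, the ring of integers is ℤ[(1+√285)/2] with discriminant 285.
31 ∤ 285, so 31 is unramified.
Legendre symbol by Euler's criterion: (285/31) ≡ 285^15 ≡ 30 (mod 31), i.e. (285/31) = -1.
d is a non-residue mod p, hence 31 remains inert in O_K.

p is inert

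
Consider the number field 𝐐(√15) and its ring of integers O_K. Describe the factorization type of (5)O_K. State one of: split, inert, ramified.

ramified

d = 15 ≡ 3 (mod 4), so O_K = ℤ[√15] and disc(K) = 4d = 60.
disc(K) = 60 = 5·12, so p = 5 is ramified.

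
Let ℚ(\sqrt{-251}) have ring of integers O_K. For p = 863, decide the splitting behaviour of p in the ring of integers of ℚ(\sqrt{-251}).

d = -251 ≡ 1 (mod 4), so O_K = ℤ[(1+√-251)/2] and disc(K) = d = -251.
Since gcd(863, -251) = 1 the prime 863 does not ramify.
Legendre symbol by Euler's criterion: (-251/863) ≡ (-251)^431 ≡ 1 (mod 863), i.e. (-251/863) = 1.
(-251/863) = 1, so 863 splits.

split — (863) = 𝔭₁𝔭₂ with 𝔭₁ ≠ 𝔭₂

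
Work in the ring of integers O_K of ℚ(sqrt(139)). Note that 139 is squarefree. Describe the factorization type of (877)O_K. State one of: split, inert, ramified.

p is inert

d = 139 ≡ 3 (mod 4), so O_K = ℤ[√139] and disc(K) = 4d = 556.
Since gcd(877, 556) = 1 the prime 877 does not ramify.
Compute (139/877) via Euler: 139^((877-1)/2) mod 877 = 876, so (139/877) = -1.
d is a non-residue mod p, hence 877 remains inert in O_K.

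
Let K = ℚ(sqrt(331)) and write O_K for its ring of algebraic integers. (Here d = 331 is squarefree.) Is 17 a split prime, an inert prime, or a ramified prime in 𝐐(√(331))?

split — (17) = 𝔭₁𝔭₂ with 𝔭₁ ≠ 𝔭₂

d = 331 ≡ 3 (mod 4), so O_K = ℤ[√331] and disc(K) = 4d = 1324.
disc(K) = 1324 is not divisible by 17; 17 is unramified.
Euler's criterion: 331^8 mod 17 = 1. Thus (331|17) = 1.
d is a quadratic residue mod p, hence 17 splits in O_K.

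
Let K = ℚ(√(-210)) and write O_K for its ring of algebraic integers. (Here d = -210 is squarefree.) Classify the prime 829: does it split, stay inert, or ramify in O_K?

splits completely

d = -210 ≡ 2 (mod 4), so O_K = ℤ[√-210] and disc(K) = 4d = -840.
829 ∤ -840, so 829 is unramified.
(-210/829) = 619^414 mod 829 = 1, giving Legendre symbol 1.
d is a quadratic residue mod p, hence 829 splits in O_K.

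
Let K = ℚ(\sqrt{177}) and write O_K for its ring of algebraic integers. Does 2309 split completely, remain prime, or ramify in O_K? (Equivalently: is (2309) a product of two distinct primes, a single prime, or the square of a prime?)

split

Since 177 ≡ 1 mod 4, the ring of integers is ℤ[(1+√177)/2] with discriminant 177.
disc(K) = 177 is not divisible by 2309; 2309 is unramified.
Legendre symbol by Euler's criterion: (177/2309) ≡ 177^1154 ≡ 1 (mod 2309), i.e. (177/2309) = 1.
Legendre symbol 1 ⇒ 2309 is split.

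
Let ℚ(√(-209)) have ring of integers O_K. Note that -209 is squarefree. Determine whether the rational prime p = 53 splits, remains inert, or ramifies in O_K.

d = -209 ≡ 3 (mod 4), so O_K = ℤ[√-209] and disc(K) = 4d = -836.
53 ∤ -836, so 53 is unramified.
Euler's criterion: (-209)^26 mod 53 = 52. Thus (-209|53) = -1.
(-209/53) = -1, so 53 is inert.

inert — (53) stays prime in O_K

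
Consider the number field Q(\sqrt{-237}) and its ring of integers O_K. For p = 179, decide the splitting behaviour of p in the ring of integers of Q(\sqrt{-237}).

p splits

-237 mod 4 = 3, hence disc K = 4·(-237) = -948 and O_K = ℤ[√-237].
Since gcd(179, -948) = 1 the prime 179 does not ramify.
Legendre symbol by Euler's criterion: (-237/179) ≡ (-237)^89 ≡ 1 (mod 179), i.e. (-237/179) = 1.
d is a quadratic residue mod p, hence 179 splits in O_K.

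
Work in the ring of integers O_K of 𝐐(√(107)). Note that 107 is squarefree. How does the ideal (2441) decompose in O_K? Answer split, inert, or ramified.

d = 107 ≡ 3 (mod 4), so O_K = ℤ[√107] and disc(K) = 4d = 428.
2441 ∤ 428, so 2441 is unramified.
Legendre symbol by Euler's criterion: (107/2441) ≡ 107^1220 ≡ 1 (mod 2441), i.e. (107/2441) = 1.
Legendre symbol 1 ⇒ 2441 is split.

split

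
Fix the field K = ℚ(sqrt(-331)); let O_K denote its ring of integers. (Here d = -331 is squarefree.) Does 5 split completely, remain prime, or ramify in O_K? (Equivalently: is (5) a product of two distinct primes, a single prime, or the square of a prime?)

Since -331 ≡ 1 mod 4, the ring of integers is ℤ[(1+√-331)/2] with discriminant -331.
disc(K) = -331 is not divisible by 5; 5 is unramified.
(-331/5) = 4^2 mod 5 = 1, giving Legendre symbol 1.
(-331/5) = 1, so 5 splits.

splits completely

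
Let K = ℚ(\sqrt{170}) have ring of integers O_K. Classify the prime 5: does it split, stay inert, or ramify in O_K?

ramified — (5) = 𝔭²

d = 170 ≡ 2 (mod 4), so O_K = ℤ[√170] and disc(K) = 4d = 680.
disc(K) = 680 = 5·136, so p = 5 is ramified.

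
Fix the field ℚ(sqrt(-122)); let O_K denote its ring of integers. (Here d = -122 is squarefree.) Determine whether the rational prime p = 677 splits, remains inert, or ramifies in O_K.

split

d = -122 ≡ 2 (mod 4), so O_K = ℤ[√-122] and disc(K) = 4d = -488.
Since gcd(677, -488) = 1 the prime 677 does not ramify.
Legendre symbol by Euler's criterion: (-122/677) ≡ (-122)^338 ≡ 1 (mod 677), i.e. (-122/677) = 1.
(-122/677) = 1, so 677 splits.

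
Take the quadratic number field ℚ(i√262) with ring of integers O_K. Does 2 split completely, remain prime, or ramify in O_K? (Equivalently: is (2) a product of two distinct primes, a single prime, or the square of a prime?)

ramifies in O_K

-262 mod 4 = 2, hence disc K = 4·(-262) = -1048 and O_K = ℤ[√-262].
Ramification test: 2 | -1048. The prime 2 ramifies in K.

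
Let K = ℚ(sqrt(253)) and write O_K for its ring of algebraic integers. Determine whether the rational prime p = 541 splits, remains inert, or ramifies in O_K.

253 mod 4 = 1, hence disc K = 253 and O_K = ℤ[(1+√253)/2].
Since gcd(541, 253) = 1 the prime 541 does not ramify.
(253/541) = 253^270 mod 541 = 540, giving Legendre symbol -1.
Legendre symbol -1 ⇒ 541 is inert.

inert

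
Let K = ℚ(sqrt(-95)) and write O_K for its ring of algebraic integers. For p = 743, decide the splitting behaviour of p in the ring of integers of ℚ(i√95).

Since -95 ≡ 1 mod 4, the ring of integers is ℤ[(1+√-95)/2] with discriminant -95.
743 ∤ -95, so 743 is unramified.
Legendre symbol by Euler's criterion: (-95/743) ≡ (-95)^371 ≡ 1 (mod 743), i.e. (-95/743) = 1.
d is a quadratic residue mod p, hence 743 splits in O_K.

splits completely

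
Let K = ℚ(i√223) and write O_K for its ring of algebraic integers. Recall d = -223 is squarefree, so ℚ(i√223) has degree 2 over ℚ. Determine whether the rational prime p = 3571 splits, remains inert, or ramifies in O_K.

d = -223 ≡ 1 (mod 4), so O_K = ℤ[(1+√-223)/2] and disc(K) = d = -223.
3571 ∤ -223, so 3571 is unramified.
(-223/3571) = 3348^1785 mod 3571 = 3570, giving Legendre symbol -1.
Legendre symbol -1 ⇒ 3571 is inert.

remains prime (inert)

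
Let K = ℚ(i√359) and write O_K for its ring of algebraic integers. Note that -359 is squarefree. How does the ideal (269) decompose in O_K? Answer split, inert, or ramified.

p is inert

-359 mod 4 = 1, hence disc K = -359 and O_K = ℤ[(1+√-359)/2].
disc(K) = -359 is not divisible by 269; 269 is unramified.
(-359/269) = 179^134 mod 269 = 268, giving Legendre symbol -1.
d is a non-residue mod p, hence 269 remains inert in O_K.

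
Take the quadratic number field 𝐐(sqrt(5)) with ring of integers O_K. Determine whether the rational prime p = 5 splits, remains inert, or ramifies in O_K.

ramifies in O_K

5 mod 4 = 1, hence disc K = 5 and O_K = ℤ[(1+√5)/2].
disc(K) = 5 = 5·1, so p = 5 is ramified.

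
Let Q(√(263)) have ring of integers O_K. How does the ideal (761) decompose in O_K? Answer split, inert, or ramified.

263 mod 4 = 3, hence disc K = 4·263 = 1052 and O_K = ℤ[√263].
761 ∤ 1052, so 761 is unramified.
Euler's criterion: 263^380 mod 761 = 1. Thus (263|761) = 1.
(263/761) = 1, so 761 splits.

split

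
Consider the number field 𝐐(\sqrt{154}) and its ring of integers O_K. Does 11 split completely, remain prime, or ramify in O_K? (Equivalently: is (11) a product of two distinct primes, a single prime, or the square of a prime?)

d = 154 ≡ 2 (mod 4), so O_K = ℤ[√154] and disc(K) = 4d = 616.
Ramification test: 11 | 616. The prime 11 ramifies in K.

ramifies in O_K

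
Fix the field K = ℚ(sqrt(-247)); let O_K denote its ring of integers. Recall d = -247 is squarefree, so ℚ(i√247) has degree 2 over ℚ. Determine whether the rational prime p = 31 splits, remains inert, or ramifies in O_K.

Since -247 ≡ 1 mod 4, the ring of integers is ℤ[(1+√-247)/2] with discriminant -247.
31 ∤ -247, so 31 is unramified.
(-247/31) = 1^15 mod 31 = 1, giving Legendre symbol 1.
Legendre symbol 1 ⇒ 31 is split.

split — (31) = 𝔭₁𝔭₂ with 𝔭₁ ≠ 𝔭₂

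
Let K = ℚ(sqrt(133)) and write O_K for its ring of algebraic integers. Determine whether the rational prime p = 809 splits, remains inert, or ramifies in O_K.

d = 133 ≡ 1 (mod 4), so O_K = ℤ[(1+√133)/2] and disc(K) = d = 133.
disc(K) = 133 is not divisible by 809; 809 is unramified.
Compute (133/809) via Euler: 133^((809-1)/2) mod 809 = 1, so (133/809) = 1.
Legendre symbol 1 ⇒ 809 is split.

splits completely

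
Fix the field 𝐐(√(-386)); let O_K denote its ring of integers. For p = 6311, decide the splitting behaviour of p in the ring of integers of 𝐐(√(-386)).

-386 mod 4 = 2, hence disc K = 4·(-386) = -1544 and O_K = ℤ[√-386].
6311 ∤ -1544, so 6311 is unramified.
Legendre symbol by Euler's criterion: (-386/6311) ≡ (-386)^3155 ≡ 1 (mod 6311), i.e. (-386/6311) = 1.
d is a quadratic residue mod p, hence 6311 splits in O_K.

p splits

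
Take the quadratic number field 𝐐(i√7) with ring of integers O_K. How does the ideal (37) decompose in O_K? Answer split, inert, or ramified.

d = -7 ≡ 1 (mod 4), so O_K = ℤ[(1+√-7)/2] and disc(K) = d = -7.
Since gcd(37, -7) = 1 the prime 37 does not ramify.
(-7/37) = 30^18 mod 37 = 1, giving Legendre symbol 1.
Legendre symbol 1 ⇒ 37 is split.

37 splits in O_K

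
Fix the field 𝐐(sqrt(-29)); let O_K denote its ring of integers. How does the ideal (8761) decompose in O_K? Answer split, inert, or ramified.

Since -29 ≢ 1 mod 4, the ring of integers is ℤ[√-29] with discriminant 4·(-29) = -116.
8761 ∤ -116, so 8761 is unramified.
(-29/8761) = 8732^4380 mod 8761 = 8760, giving Legendre symbol -1.
Legendre symbol -1 ⇒ 8761 is inert.

8761 remains inert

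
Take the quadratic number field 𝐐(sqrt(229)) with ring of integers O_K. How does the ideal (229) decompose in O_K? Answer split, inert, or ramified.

p ramifies

d = 229 ≡ 1 (mod 4), so O_K = ℤ[(1+√229)/2] and disc(K) = d = 229.
Ramification test: 229 | 229. The prime 229 ramifies in K.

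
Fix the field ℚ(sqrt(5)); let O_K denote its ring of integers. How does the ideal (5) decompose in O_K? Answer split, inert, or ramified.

ramifies in O_K

d = 5 ≡ 1 (mod 4), so O_K = ℤ[(1+√5)/2] and disc(K) = d = 5.
disc(K) = 5 = 5·1, so p = 5 is ramified.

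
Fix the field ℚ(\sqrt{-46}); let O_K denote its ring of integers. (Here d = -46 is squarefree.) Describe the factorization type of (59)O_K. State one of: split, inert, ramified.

inert — (59) stays prime in O_K

d = -46 ≡ 2 (mod 4), so O_K = ℤ[√-46] and disc(K) = 4d = -184.
disc(K) = -184 is not divisible by 59; 59 is unramified.
Legendre symbol by Euler's criterion: (-46/59) ≡ (-46)^29 ≡ 58 (mod 59), i.e. (-46/59) = -1.
Legendre symbol -1 ⇒ 59 is inert.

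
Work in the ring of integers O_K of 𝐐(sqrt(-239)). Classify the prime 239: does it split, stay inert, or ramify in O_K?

p ramifies

d = -239 ≡ 1 (mod 4), so O_K = ℤ[(1+√-239)/2] and disc(K) = d = -239.
239 divides disc(K) = -239, so 239 ramifies.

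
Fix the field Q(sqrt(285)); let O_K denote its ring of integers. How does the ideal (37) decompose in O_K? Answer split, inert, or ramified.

Since 285 ≡ 1 mod 4, the ring of integers is ℤ[(1+√285)/2] with discriminant 285.
disc(K) = 285 is not divisible by 37; 37 is unramified.
Euler's criterion: 285^18 mod 37 = 1. Thus (285|37) = 1.
(285/37) = 1, so 37 splits.

splits completely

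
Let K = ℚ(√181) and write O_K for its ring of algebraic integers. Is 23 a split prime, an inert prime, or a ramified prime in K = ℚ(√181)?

23 remains inert

Since 181 ≡ 1 mod 4, the ring of integers is ℤ[(1+√181)/2] with discriminant 181.
disc(K) = 181 is not divisible by 23; 23 is unramified.
Euler's criterion: 181^11 mod 23 = 22. Thus (181|23) = -1.
Legendre symbol -1 ⇒ 23 is inert.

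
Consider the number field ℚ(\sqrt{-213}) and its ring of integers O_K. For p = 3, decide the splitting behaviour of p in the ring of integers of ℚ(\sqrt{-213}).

ramified

-213 mod 4 = 3, hence disc K = 4·(-213) = -852 and O_K = ℤ[√-213].
disc(K) = -852 = 3·(-284), so p = 3 is ramified.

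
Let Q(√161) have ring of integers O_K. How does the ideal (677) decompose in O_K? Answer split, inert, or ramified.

d = 161 ≡ 1 (mod 4), so O_K = ℤ[(1+√161)/2] and disc(K) = d = 161.
677 ∤ 161, so 677 is unramified.
Legendre symbol by Euler's criterion: (161/677) ≡ 161^338 ≡ 1 (mod 677), i.e. (161/677) = 1.
Legendre symbol 1 ⇒ 677 is split.

split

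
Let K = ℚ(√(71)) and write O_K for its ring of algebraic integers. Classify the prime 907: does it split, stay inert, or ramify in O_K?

split

71 mod 4 = 3, hence disc K = 4·71 = 284 and O_K = ℤ[√71].
907 ∤ 284, so 907 is unramified.
Compute (71/907) via Euler: 71^((907-1)/2) mod 907 = 1, so (71/907) = 1.
(71/907) = 1, so 907 splits.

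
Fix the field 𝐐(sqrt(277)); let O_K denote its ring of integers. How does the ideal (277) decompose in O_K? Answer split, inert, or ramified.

ramified

d = 277 ≡ 1 (mod 4), so O_K = ℤ[(1+√277)/2] and disc(K) = d = 277.
277 divides disc(K) = 277, so 277 ramifies.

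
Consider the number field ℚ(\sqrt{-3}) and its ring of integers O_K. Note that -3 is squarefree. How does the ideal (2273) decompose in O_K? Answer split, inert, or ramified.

2273 remains inert

d = -3 ≡ 1 (mod 4), so O_K = ℤ[(1+√-3)/2] and disc(K) = d = -3.
disc(K) = -3 is not divisible by 2273; 2273 is unramified.
Euler's criterion: (-3)^1136 mod 2273 = 2272. Thus (-3|2273) = -1.
Legendre symbol -1 ⇒ 2273 is inert.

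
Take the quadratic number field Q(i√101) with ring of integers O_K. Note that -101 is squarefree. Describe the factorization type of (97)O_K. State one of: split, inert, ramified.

d = -101 ≡ 3 (mod 4), so O_K = ℤ[√-101] and disc(K) = 4d = -404.
97 ∤ -404, so 97 is unramified.
Legendre symbol by Euler's criterion: (-101/97) ≡ (-101)^48 ≡ 1 (mod 97), i.e. (-101/97) = 1.
(-101/97) = 1, so 97 splits.

split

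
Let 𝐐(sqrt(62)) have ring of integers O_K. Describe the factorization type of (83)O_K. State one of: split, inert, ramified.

inert — (83) stays prime in O_K

Since 62 ≢ 1 mod 4, the ring of integers is ℤ[√62] with discriminant 4·62 = 248.
disc(K) = 248 is not divisible by 83; 83 is unramified.
Legendre symbol by Euler's criterion: (62/83) ≡ 62^41 ≡ 82 (mod 83), i.e. (62/83) = -1.
d is a non-residue mod p, hence 83 remains inert in O_K.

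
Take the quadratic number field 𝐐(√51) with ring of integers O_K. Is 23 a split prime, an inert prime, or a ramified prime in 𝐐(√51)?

51 mod 4 = 3, hence disc K = 4·51 = 204 and O_K = ℤ[√51].
23 ∤ 204, so 23 is unramified.
Legendre symbol by Euler's criterion: (51/23) ≡ 51^11 ≡ 22 (mod 23), i.e. (51/23) = -1.
d is a non-residue mod p, hence 23 remains inert in O_K.

remains prime (inert)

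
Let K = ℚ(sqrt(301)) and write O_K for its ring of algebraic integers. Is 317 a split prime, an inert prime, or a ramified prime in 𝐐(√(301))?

p splits

d = 301 ≡ 1 (mod 4), so O_K = ℤ[(1+√301)/2] and disc(K) = d = 301.
disc(K) = 301 is not divisible by 317; 317 is unramified.
Compute (301/317) via Euler: 301^((317-1)/2) mod 317 = 1, so (301/317) = 1.
d is a quadratic residue mod p, hence 317 splits in O_K.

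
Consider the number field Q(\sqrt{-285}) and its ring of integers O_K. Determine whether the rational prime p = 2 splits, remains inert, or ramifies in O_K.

-285 mod 4 = 3, hence disc K = 4·(-285) = -1140 and O_K = ℤ[√-285].
Ramification test: 2 | -1140. The prime 2 ramifies in K.

ramified — (2) = 𝔭²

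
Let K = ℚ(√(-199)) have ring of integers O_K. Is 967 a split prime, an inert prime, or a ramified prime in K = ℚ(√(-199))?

inert — (967) stays prime in O_K

-199 mod 4 = 1, hence disc K = -199 and O_K = ℤ[(1+√-199)/2].
Since gcd(967, -199) = 1 the prime 967 does not ramify.
Compute (-199/967) via Euler: 768^((967-1)/2) mod 967 = 966, so (-199/967) = -1.
d is a non-residue mod p, hence 967 remains inert in O_K.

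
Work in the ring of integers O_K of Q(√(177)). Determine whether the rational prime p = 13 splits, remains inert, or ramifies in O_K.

inert

d = 177 ≡ 1 (mod 4), so O_K = ℤ[(1+√177)/2] and disc(K) = d = 177.
13 ∤ 177, so 13 is unramified.
(177/13) = 8^6 mod 13 = 12, giving Legendre symbol -1.
Legendre symbol -1 ⇒ 13 is inert.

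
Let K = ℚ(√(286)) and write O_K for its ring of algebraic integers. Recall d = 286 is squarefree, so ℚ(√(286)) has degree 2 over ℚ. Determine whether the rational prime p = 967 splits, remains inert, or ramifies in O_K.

remains prime (inert)

d = 286 ≡ 2 (mod 4), so O_K = ℤ[√286] and disc(K) = 4d = 1144.
disc(K) = 1144 is not divisible by 967; 967 is unramified.
Legendre symbol by Euler's criterion: (286/967) ≡ 286^483 ≡ 966 (mod 967), i.e. (286/967) = -1.
(286/967) = -1, so 967 is inert.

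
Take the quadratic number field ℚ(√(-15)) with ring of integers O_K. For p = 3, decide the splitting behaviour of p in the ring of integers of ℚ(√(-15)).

-15 mod 4 = 1, hence disc K = -15 and O_K = ℤ[(1+√-15)/2].
Ramification test: 3 | -15. The prime 3 ramifies in K.

ramifies in O_K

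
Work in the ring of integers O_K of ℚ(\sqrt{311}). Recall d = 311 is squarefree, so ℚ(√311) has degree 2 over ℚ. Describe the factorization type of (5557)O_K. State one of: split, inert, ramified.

311 mod 4 = 3, hence disc K = 4·311 = 1244 and O_K = ℤ[√311].
disc(K) = 1244 is not divisible by 5557; 5557 is unramified.
Compute (311/5557) via Euler: 311^((5557-1)/2) mod 5557 = 1, so (311/5557) = 1.
d is a quadratic residue mod p, hence 5557 splits in O_K.

5557 splits in O_K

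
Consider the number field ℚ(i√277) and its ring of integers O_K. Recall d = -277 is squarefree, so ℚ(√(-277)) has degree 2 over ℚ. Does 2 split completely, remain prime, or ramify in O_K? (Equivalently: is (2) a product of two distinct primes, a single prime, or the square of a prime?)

Since -277 ≢ 1 mod 4, the ring of integers is ℤ[√-277] with discriminant 4·(-277) = -1108.
2 divides disc(K) = -1108, so 2 ramifies.

ramified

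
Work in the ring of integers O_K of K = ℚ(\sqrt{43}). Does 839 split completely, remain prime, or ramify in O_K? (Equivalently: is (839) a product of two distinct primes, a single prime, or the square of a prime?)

43 mod 4 = 3, hence disc K = 4·43 = 172 and O_K = ℤ[√43].
Since gcd(839, 172) = 1 the prime 839 does not ramify.
Compute (43/839) via Euler: 43^((839-1)/2) mod 839 = 1, so (43/839) = 1.
Legendre symbol 1 ⇒ 839 is split.

839 splits in O_K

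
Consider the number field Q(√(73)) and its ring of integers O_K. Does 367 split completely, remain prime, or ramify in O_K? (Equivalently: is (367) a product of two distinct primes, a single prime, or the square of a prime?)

splits completely

Since 73 ≡ 1 mod 4, the ring of integers is ℤ[(1+√73)/2] with discriminant 73.
disc(K) = 73 is not divisible by 367; 367 is unramified.
Legendre symbol by Euler's criterion: (73/367) ≡ 73^183 ≡ 1 (mod 367), i.e. (73/367) = 1.
d is a quadratic residue mod p, hence 367 splits in O_K.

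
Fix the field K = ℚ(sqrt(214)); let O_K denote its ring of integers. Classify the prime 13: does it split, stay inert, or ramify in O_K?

inert

Since 214 ≢ 1 mod 4, the ring of integers is ℤ[√214] with discriminant 4·214 = 856.
13 ∤ 856, so 13 is unramified.
Legendre symbol by Euler's criterion: (214/13) ≡ 214^6 ≡ 12 (mod 13), i.e. (214/13) = -1.
(214/13) = -1, so 13 is inert.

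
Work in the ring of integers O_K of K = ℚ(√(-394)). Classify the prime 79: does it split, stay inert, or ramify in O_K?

split — (79) = 𝔭₁𝔭₂ with 𝔭₁ ≠ 𝔭₂

-394 mod 4 = 2, hence disc K = 4·(-394) = -1576 and O_K = ℤ[√-394].
disc(K) = -1576 is not divisible by 79; 79 is unramified.
Euler's criterion: (-394)^39 mod 79 = 1. Thus (-394|79) = 1.
(-394/79) = 1, so 79 splits.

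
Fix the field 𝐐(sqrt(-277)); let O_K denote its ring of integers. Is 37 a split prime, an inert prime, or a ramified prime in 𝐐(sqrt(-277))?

inert

d = -277 ≡ 3 (mod 4), so O_K = ℤ[√-277] and disc(K) = 4d = -1108.
Since gcd(37, -1108) = 1 the prime 37 does not ramify.
(-277/37) = 19^18 mod 37 = 36, giving Legendre symbol -1.
d is a non-residue mod p, hence 37 remains inert in O_K.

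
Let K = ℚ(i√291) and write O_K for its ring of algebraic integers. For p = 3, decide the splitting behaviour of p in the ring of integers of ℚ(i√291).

d = -291 ≡ 1 (mod 4), so O_K = ℤ[(1+√-291)/2] and disc(K) = d = -291.
3 divides disc(K) = -291, so 3 ramifies.

p ramifies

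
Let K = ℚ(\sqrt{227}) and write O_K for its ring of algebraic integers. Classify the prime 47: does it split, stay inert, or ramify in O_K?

inert

Since 227 ≢ 1 mod 4, the ring of integers is ℤ[√227] with discriminant 4·227 = 908.
Since gcd(47, 908) = 1 the prime 47 does not ramify.
Legendre symbol by Euler's criterion: (227/47) ≡ 227^23 ≡ 46 (mod 47), i.e. (227/47) = -1.
d is a non-residue mod p, hence 47 remains inert in O_K.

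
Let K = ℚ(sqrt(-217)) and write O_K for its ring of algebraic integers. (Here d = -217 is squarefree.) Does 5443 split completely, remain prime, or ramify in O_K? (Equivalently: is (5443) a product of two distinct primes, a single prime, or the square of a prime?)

-217 mod 4 = 3, hence disc K = 4·(-217) = -868 and O_K = ℤ[√-217].
5443 ∤ -868, so 5443 is unramified.
Compute (-217/5443) via Euler: 5226^((5443-1)/2) mod 5443 = 5442, so (-217/5443) = -1.
(-217/5443) = -1, so 5443 is inert.

5443 remains inert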